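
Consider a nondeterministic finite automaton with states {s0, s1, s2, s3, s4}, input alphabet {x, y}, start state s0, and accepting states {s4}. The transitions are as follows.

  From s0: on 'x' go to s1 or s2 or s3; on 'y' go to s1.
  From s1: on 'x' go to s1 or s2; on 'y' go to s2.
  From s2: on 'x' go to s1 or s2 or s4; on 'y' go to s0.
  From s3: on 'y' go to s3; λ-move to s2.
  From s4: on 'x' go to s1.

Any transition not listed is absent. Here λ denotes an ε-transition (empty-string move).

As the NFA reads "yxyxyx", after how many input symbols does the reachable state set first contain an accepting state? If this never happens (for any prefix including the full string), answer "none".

4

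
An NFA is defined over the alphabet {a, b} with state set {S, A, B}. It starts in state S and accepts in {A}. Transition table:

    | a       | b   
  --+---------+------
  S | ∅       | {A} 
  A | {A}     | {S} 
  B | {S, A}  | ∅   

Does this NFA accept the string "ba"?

Yes

Start in {S}.
Read 'b': S→{A}; now {A}.
Read 'a': A→{A}; now {A}.
The final set {A} contains the accepting state A.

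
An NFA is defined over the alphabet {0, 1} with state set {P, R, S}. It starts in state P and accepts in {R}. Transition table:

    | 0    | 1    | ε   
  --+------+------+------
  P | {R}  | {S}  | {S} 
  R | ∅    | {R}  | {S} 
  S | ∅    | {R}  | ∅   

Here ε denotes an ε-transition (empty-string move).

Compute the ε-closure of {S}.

Begin with {S}.
No ε-moves leave this set, so the closure equals the set itself.

{S}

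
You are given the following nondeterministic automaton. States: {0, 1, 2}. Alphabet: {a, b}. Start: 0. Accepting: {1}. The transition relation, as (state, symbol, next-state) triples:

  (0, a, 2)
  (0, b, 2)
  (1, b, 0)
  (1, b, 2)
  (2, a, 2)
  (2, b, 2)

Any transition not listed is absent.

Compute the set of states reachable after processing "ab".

{2}

Start in {0}.
Read 'a': 0→{2}; now {2}.
Read 'b': 2→{2}; now {2}.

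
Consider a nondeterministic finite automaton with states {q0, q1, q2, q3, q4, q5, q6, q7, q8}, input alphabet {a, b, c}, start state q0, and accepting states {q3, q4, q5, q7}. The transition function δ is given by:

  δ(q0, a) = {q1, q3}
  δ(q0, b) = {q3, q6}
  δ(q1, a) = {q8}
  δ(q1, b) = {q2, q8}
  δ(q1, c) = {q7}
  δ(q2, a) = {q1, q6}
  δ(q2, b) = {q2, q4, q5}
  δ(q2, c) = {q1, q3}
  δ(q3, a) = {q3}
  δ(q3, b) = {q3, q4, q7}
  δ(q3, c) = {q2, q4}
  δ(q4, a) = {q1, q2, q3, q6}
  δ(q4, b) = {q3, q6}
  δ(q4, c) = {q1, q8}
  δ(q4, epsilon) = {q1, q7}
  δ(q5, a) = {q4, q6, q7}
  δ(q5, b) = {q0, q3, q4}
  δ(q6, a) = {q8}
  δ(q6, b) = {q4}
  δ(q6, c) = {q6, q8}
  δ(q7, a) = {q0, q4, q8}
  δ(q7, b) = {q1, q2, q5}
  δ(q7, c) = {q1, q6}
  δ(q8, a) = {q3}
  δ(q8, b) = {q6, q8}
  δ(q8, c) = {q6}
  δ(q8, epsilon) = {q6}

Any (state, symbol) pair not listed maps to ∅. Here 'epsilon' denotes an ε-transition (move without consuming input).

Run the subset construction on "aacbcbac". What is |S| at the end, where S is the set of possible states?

Start in {q0}.
Read 'a': q0→{q1, q3}; now {q1, q3}.
Read 'a': q1→{q8}, q3→{q3}; union {q3, q8}; ε-closure = {q3, q6, q8}.
Read 'c': q3→{q2, q4}, q6→{q6, q8}, q8→{q6}; union {q2, q4, q6, q8}; ε-closure = {q1, q2, q4, q6, q7, q8}.
Read 'b': q1→{q2, q8}, q2→{q2, q4, q5}, q4→{q3, q6}, q6→{q4}, q7→{q1, q2, q5}, q8→{q6, q8}; union {q1, q2, q3, q4, q5, q6, q8}; ε-closure = {q1, q2, q3, q4, q5, q6, q7, q8}.
Read 'c': q1→{q7}, q2→{q1, q3}, q3→{q2, q4}, q4→{q1, q8}, q5→∅, q6→{q6, q8}, q7→{q1, q6}, q8→{q6}; now {q1, q2, q3, q4, q6, q7, q8}.
Read 'b': q1→{q2, q8}, q2→{q2, q4, q5}, q3→{q3, q4, q7}, q4→{q3, q6}, q6→{q4}, q7→{q1, q2, q5}, q8→{q6, q8}; now {q1, q2, q3, q4, q5, q6, q7, q8}.
Read 'a': q1→{q8}, q2→{q1, q6}, q3→{q3}, q4→{q1, q2, q3, q6}, q5→{q4, q6, q7}, q6→{q8}, q7→{q0, q4, q8}, q8→{q3}; now {q0, q1, q2, q3, q4, q6, q7, q8}.
Read 'c': q0→∅, q1→{q7}, q2→{q1, q3}, q3→{q2, q4}, q4→{q1, q8}, q6→{q6, q8}, q7→{q1, q6}, q8→{q6}; now {q1, q2, q3, q4, q6, q7, q8}.
That set has 7 states.

7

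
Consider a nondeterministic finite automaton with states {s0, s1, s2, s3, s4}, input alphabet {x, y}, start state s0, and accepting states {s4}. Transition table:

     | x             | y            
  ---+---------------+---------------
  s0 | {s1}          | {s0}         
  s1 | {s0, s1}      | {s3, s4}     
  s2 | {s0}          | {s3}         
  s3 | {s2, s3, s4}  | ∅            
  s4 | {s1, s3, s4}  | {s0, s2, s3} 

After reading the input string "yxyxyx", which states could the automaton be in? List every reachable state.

Start in {s0}.
Read 'y': s0→{s0}; now {s0}.
Read 'x': s0→{s1}; now {s1}.
Read 'y': s1→{s3, s4}; now {s3, s4}.
Read 'x': s3→{s2, s3, s4}, s4→{s1, s3, s4}; now {s1, s2, s3, s4}.
Read 'y': s1→{s3, s4}, s2→{s3}, s3→∅, s4→{s0, s2, s3}; now {s0, s2, s3, s4}.
Read 'x': s0→{s1}, s2→{s0}, s3→{s2, s3, s4}, s4→{s1, s3, s4}; now {s0, s1, s2, s3, s4}.

{s0, s1, s2, s3, s4}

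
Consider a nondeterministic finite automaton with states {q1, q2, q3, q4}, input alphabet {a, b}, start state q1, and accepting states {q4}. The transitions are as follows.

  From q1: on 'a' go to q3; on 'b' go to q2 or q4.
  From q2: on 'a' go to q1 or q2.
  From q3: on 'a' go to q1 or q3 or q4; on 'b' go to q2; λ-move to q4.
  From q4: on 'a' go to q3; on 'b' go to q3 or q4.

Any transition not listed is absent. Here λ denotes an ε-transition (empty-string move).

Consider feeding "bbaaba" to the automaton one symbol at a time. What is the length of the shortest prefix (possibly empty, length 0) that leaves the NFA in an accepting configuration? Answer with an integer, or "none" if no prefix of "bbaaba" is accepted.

Start in {q1}.
Read 'b': {q1} → {q2, q4}.
None of the earlier sets intersect F, but {q2, q4} does.

1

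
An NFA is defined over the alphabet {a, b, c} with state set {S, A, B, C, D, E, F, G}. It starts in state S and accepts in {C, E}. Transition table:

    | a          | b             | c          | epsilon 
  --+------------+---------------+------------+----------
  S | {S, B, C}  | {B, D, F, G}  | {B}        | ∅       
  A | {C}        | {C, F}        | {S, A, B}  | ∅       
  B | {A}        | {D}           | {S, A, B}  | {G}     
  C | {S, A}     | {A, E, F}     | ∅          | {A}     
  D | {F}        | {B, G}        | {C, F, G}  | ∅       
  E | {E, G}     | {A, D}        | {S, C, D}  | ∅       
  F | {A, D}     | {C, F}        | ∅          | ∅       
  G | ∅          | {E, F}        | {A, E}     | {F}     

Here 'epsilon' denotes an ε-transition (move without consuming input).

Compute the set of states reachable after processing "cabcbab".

Start in {S}.
Read 'c': S→{B}; union {B}; ε-closure = {B, F, G}.
Read 'a': B→{A}, F→{A, D}, G→∅; now {A, D}.
Read 'b': A→{C, F}, D→{B, G}; union {B, C, F, G}; ε-closure = {A, B, C, F, G}.
Read 'c': A→{S, A, B}, B→{S, A, B}, C→∅, F→∅, G→{A, E}; union {S, A, B, E}; ε-closure = {S, A, B, E, F, G}.
Read 'b': S→{B, D, F, G}, A→{C, F}, B→{D}, E→{A, D}, F→{C, F}, G→{E, F}; now {A, B, C, D, E, F, G}.
Read 'a': A→{C}, B→{A}, C→{S, A}, D→{F}, E→{E, G}, F→{A, D}, G→∅; now {S, A, C, D, E, F, G}.
Read 'b': S→{B, D, F, G}, A→{C, F}, C→{A, E, F}, D→{B, G}, E→{A, D}, F→{C, F}, G→{E, F}; now {A, B, C, D, E, F, G}.

{A, B, C, D, E, F, G}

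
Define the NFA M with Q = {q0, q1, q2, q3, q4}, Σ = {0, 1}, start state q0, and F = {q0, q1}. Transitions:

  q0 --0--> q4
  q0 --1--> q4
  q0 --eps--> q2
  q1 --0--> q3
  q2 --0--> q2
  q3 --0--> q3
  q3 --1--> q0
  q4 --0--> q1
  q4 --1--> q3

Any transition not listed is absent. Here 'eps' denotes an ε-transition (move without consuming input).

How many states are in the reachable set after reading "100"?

1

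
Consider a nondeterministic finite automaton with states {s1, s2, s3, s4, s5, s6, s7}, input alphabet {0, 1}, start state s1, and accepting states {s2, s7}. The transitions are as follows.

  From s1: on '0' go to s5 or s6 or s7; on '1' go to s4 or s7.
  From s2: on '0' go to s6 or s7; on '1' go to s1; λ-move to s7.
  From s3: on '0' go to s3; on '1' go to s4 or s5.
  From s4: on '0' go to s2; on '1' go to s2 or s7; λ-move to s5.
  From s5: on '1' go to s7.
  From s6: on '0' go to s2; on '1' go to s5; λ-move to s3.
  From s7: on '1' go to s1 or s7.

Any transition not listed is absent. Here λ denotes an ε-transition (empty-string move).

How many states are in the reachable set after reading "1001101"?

Start in {s1}.
Read '1': s1→{s4, s7}; union {s4, s7}; ε-closure = {s4, s5, s7}.
Read '0': s4→{s2}, s5→∅, s7→∅; union {s2}; ε-closure = {s2, s7}.
Read '0': s2→{s6, s7}, s7→∅; union {s6, s7}; ε-closure = {s3, s6, s7}.
Read '1': s3→{s4, s5}, s6→{s5}, s7→{s1, s7}; now {s1, s4, s5, s7}.
Read '1': s1→{s4, s7}, s4→{s2, s7}, s5→{s7}, s7→{s1, s7}; union {s1, s2, s4, s7}; ε-closure = {s1, s2, s4, s5, s7}.
Read '0': s1→{s5, s6, s7}, s2→{s6, s7}, s4→{s2}, s5→∅, s7→∅; union {s2, s5, s6, s7}; ε-closure = {s2, s3, s5, s6, s7}.
Read '1': s2→{s1}, s3→{s4, s5}, s5→{s7}, s6→{s5}, s7→{s1, s7}; now {s1, s4, s5, s7}.
That set has 4 states.

4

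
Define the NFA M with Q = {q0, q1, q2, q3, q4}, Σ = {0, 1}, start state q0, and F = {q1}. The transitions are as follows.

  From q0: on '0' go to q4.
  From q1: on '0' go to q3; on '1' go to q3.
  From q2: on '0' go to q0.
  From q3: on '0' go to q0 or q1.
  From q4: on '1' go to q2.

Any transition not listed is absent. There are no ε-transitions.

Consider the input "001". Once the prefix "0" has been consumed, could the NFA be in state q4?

Start in {q0}.
Read '0': {q0} → {q4}.
State q4 is in {q4}.

Yes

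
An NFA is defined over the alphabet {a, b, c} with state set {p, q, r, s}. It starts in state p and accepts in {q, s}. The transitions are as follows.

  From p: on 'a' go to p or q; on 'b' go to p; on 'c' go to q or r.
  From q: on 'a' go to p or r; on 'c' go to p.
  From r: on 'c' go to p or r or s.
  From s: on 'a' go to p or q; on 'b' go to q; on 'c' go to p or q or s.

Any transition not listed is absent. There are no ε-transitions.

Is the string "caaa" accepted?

Yes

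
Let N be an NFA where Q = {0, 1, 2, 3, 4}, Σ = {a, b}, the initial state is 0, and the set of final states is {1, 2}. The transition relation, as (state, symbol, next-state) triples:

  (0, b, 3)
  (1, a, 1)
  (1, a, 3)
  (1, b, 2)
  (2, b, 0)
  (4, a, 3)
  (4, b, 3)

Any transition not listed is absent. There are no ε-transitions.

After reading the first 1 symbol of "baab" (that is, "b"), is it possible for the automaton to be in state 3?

Yes

Start in {0}.
Read 'b': {0} → {3}.
State 3 is in {3}.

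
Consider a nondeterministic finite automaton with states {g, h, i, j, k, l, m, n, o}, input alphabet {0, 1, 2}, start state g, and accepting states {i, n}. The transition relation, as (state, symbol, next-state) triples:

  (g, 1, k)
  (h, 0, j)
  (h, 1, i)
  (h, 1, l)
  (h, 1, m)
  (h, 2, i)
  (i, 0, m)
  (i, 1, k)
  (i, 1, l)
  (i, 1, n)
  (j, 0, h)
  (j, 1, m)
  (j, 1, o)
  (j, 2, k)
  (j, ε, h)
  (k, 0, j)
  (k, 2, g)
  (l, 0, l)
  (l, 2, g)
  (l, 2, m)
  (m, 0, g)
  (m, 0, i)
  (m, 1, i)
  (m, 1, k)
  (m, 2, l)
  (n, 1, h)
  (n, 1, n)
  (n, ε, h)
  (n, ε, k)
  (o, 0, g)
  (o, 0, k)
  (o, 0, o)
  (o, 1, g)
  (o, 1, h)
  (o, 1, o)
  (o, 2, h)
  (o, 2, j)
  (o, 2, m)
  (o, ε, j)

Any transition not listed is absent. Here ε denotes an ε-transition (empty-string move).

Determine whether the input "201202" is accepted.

Start in {g}.
Read '2': {g} → ∅.
The set is empty and remains empty for the remaining 5 symbols.
The final set ∅ contains no accepting state.

No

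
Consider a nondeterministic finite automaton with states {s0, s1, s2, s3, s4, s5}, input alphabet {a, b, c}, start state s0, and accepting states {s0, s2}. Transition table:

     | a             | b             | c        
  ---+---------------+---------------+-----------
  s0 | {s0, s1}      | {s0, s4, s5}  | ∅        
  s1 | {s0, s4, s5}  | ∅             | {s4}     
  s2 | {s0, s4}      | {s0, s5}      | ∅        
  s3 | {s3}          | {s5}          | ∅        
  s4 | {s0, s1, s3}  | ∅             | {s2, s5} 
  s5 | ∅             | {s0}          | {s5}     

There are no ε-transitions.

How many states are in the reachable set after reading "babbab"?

3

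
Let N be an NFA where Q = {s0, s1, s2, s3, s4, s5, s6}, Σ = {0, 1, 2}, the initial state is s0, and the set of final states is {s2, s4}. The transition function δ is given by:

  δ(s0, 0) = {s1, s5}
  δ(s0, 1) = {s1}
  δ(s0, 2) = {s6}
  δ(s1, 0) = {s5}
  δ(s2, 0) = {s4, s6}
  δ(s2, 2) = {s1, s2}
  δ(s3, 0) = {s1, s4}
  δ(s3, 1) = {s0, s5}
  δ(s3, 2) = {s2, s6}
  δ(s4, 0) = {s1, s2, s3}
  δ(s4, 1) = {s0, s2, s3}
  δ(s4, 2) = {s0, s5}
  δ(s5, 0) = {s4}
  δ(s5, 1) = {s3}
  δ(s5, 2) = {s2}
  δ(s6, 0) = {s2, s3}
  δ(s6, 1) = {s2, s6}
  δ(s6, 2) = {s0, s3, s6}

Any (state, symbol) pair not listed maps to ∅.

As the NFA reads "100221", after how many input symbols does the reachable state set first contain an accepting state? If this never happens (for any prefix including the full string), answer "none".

Start in {s0}.
Read '1': {s0} → {s1}.
Read '0': {s1} → {s5}.
Read '0': {s5} → {s4}.
None of the earlier sets intersect F, but {s4} does.

3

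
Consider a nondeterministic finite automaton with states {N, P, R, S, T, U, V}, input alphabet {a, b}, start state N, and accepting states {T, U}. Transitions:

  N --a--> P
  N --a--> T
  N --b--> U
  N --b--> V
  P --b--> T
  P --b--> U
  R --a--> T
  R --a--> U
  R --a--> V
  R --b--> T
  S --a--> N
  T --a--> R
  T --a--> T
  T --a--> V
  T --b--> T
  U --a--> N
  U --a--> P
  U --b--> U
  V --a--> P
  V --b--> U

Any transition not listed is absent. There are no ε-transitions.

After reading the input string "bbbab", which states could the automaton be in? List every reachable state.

{T, U, V}

Start in {N}.
Read 'b': {N} → {U, V}.
Read 'b': {U, V} → {U}.
Read 'b': {U} → {U}.
Read 'a': {U} → {N, P}.
Read 'b': {N, P} → {T, U, V}.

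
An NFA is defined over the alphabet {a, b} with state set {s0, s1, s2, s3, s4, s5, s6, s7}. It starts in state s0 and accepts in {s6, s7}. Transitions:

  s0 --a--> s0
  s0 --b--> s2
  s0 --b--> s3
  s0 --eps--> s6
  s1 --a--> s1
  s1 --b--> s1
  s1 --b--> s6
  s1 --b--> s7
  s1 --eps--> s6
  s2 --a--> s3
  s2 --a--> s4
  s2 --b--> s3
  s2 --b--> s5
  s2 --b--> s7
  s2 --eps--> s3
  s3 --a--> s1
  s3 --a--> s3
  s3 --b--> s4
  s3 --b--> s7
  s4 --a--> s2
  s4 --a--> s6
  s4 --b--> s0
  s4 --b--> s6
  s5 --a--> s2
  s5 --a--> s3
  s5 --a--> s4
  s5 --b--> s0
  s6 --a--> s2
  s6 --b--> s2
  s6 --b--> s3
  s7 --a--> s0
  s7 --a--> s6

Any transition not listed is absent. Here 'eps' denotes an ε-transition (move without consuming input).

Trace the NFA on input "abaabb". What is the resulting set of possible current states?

{s0, s1, s2, s3, s4, s5, s6, s7}

Start: ε-closure({s0}) = {s0, s6}.
Read 'a': {s0, s6} → {s0, s2, s3, s6}.
Read 'b': {s0, s2, s3, s6} → {s2, s3, s4, s5, s7}.
Read 'a': {s2, s3, s4, s5, s7} → {s0, s1, s2, s3, s4, s6}.
Read 'a': {s0, s1, s2, s3, s4, s6} → {s0, s1, s2, s3, s4, s6}.
Read 'b': {s0, s1, s2, s3, s4, s6} → {s0, s1, s2, s3, s4, s5, s6, s7}.
Read 'b': {s0, s1, s2, s3, s4, s5, s6, s7} → {s0, s1, s2, s3, s4, s5, s6, s7}.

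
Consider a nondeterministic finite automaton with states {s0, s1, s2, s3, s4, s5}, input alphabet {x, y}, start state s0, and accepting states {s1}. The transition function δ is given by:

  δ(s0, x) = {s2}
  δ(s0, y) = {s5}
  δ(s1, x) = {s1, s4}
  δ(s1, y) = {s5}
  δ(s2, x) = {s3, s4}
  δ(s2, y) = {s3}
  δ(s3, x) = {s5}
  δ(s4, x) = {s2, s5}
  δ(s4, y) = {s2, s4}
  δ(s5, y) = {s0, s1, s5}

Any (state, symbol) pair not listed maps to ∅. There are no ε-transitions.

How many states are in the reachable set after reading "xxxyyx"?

3

Start in {s0}.
Read 'x': {s0} → {s2}.
Read 'x': {s2} → {s3, s4}.
Read 'x': {s3, s4} → {s2, s5}.
Read 'y': {s2, s5} → {s0, s1, s3, s5}.
Read 'y': {s0, s1, s3, s5} → {s0, s1, s5}.
Read 'x': {s0, s1, s5} → {s1, s2, s4}.
That set has 3 states.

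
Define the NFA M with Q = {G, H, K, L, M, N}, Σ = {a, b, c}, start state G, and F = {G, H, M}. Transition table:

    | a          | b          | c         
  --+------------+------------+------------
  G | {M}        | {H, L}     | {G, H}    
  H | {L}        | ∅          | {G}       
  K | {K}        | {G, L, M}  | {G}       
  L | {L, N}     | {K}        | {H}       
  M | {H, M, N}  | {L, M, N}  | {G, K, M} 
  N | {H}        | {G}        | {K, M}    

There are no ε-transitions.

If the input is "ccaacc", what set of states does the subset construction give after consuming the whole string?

Start in {G}.
Read 'c': {G} → {G, H}.
Read 'c': {G, H} → {G, H}.
Read 'a': {G, H} → {L, M}.
Read 'a': {L, M} → {H, L, M, N}.
Read 'c': {H, L, M, N} → {G, H, K, M}.
Read 'c': {G, H, K, M} → {G, H, K, M}.

{G, H, K, M}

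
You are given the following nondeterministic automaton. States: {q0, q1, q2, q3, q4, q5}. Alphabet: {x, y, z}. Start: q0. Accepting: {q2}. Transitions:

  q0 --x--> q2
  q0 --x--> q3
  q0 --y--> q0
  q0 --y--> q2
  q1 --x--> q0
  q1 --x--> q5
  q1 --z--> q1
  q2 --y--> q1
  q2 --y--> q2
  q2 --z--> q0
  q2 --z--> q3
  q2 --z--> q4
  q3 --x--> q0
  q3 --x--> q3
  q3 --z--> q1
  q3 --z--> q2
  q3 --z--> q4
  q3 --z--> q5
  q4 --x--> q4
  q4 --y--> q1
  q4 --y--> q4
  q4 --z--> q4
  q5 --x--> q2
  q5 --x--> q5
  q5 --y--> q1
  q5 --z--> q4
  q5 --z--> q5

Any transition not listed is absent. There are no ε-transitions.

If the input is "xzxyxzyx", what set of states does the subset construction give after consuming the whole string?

Start in {q0}.
Read 'x': {q0} → {q2, q3}.
Read 'z': {q2, q3} → {q0, q1, q2, q3, q4, q5}.
Read 'x': {q0, q1, q2, q3, q4, q5} → {q0, q2, q3, q4, q5}.
Read 'y': {q0, q2, q3, q4, q5} → {q0, q1, q2, q4}.
Read 'x': {q0, q1, q2, q4} → {q0, q2, q3, q4, q5}.
Read 'z': {q0, q2, q3, q4, q5} → {q0, q1, q2, q3, q4, q5}.
Read 'y': {q0, q1, q2, q3, q4, q5} → {q0, q1, q2, q4}.
Read 'x': {q0, q1, q2, q4} → {q0, q2, q3, q4, q5}.

{q0, q2, q3, q4, q5}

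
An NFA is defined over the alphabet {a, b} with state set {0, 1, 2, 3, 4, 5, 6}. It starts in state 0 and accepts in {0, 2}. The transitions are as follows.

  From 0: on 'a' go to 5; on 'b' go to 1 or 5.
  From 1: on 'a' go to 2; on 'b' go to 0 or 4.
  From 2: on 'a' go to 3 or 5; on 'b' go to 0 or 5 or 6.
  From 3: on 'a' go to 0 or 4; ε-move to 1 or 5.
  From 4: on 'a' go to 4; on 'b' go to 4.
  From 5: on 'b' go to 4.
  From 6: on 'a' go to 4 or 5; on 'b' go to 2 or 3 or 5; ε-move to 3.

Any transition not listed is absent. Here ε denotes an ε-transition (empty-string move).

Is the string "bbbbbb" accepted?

Yes

Start in {0}.
Read 'b': 0→{1, 5}; now {1, 5}.
Read 'b': 1→{0, 4}, 5→{4}; now {0, 4}.
Read 'b': 0→{1, 5}, 4→{4}; now {1, 4, 5}.
Read 'b': 1→{0, 4}, 4→{4}, 5→{4}; now {0, 4}.
Read 'b': 0→{1, 5}, 4→{4}; now {1, 4, 5}.
Read 'b': 1→{0, 4}, 4→{4}, 5→{4}; now {0, 4}.
The final set {0, 4} contains the accepting state 0.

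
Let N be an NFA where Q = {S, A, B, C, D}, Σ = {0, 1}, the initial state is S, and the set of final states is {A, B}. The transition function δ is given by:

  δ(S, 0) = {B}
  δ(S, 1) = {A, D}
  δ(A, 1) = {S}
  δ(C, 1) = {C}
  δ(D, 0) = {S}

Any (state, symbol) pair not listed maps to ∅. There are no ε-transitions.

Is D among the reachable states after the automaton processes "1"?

Start in {S}.
Read '1': S→{A, D}; now {A, D}.
State D is in {A, D}.

Yes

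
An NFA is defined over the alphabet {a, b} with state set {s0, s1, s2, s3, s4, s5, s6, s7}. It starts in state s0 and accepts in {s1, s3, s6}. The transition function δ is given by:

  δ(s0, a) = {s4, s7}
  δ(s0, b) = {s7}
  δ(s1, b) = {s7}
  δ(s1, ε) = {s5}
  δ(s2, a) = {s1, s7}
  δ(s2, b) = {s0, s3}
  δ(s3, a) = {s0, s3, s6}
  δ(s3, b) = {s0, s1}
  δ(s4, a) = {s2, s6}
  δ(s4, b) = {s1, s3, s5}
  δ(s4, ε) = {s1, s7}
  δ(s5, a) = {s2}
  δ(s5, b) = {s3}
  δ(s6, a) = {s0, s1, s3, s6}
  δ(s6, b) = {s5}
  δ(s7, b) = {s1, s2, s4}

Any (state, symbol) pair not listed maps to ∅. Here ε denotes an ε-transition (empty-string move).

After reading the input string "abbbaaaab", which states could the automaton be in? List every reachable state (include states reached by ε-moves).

{s0, s1, s2, s3, s4, s5, s7}

Start in {s0}.
Read 'a': s0→{s4, s7}; union {s4, s7}; ε-closure = {s1, s4, s5, s7}.
Read 'b': s1→{s7}, s4→{s1, s3, s5}, s5→{s3}, s7→{s1, s2, s4}; now {s1, s2, s3, s4, s5, s7}.
Read 'b': s1→{s7}, s2→{s0, s3}, s3→{s0, s1}, s4→{s1, s3, s5}, s5→{s3}, s7→{s1, s2, s4}; now {s0, s1, s2, s3, s4, s5, s7}.
Read 'b': s0→{s7}, s1→{s7}, s2→{s0, s3}, s3→{s0, s1}, s4→{s1, s3, s5}, s5→{s3}, s7→{s1, s2, s4}; now {s0, s1, s2, s3, s4, s5, s7}.
Read 'a': s0→{s4, s7}, s1→∅, s2→{s1, s7}, s3→{s0, s3, s6}, s4→{s2, s6}, s5→{s2}, s7→∅; union {s0, s1, s2, s3, s4, s6, s7}; ε-closure = {s0, s1, s2, s3, s4, s5, s6, s7}.
Read 'a': s0→{s4, s7}, s1→∅, s2→{s1, s7}, s3→{s0, s3, s6}, s4→{s2, s6}, s5→{s2}, s6→{s0, s1, s3, s6}, s7→∅; union {s0, s1, s2, s3, s4, s6, s7}; ε-closure = {s0, s1, s2, s3, s4, s5, s6, s7}.
Read 'a': s0→{s4, s7}, s1→∅, s2→{s1, s7}, s3→{s0, s3, s6}, s4→{s2, s6}, s5→{s2}, s6→{s0, s1, s3, s6}, s7→∅; union {s0, s1, s2, s3, s4, s6, s7}; ε-closure = {s0, s1, s2, s3, s4, s5, s6, s7}.
Read 'a': s0→{s4, s7}, s1→∅, s2→{s1, s7}, s3→{s0, s3, s6}, s4→{s2, s6}, s5→{s2}, s6→{s0, s1, s3, s6}, s7→∅; union {s0, s1, s2, s3, s4, s6, s7}; ε-closure = {s0, s1, s2, s3, s4, s5, s6, s7}.
Read 'b': s0→{s7}, s1→{s7}, s2→{s0, s3}, s3→{s0, s1}, s4→{s1, s3, s5}, s5→{s3}, s6→{s5}, s7→{s1, s2, s4}; now {s0, s1, s2, s3, s4, s5, s7}.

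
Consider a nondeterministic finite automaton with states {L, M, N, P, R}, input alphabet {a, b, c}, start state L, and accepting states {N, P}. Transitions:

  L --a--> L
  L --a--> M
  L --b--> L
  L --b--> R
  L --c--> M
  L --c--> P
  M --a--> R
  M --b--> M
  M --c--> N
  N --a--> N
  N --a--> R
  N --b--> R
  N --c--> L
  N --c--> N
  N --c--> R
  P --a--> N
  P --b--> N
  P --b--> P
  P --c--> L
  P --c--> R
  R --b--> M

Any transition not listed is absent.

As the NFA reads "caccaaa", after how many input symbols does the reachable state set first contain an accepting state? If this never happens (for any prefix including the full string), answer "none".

1

Start in {L}.
Read 'c': L→{M, P}; now {M, P}.
None of the earlier sets intersect F, but {M, P} does.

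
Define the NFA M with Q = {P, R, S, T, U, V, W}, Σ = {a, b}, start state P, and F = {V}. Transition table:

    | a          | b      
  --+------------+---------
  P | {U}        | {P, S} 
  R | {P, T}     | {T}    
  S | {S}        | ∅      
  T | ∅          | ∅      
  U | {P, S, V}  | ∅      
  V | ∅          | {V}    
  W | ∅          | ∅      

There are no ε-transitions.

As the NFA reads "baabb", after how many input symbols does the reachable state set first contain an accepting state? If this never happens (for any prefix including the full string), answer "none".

3

Start in {P}.
Read 'b': {P} → {P, S}.
Read 'a': {P, S} → {S, U}.
Read 'a': {S, U} → {P, S, V}.
None of the earlier sets intersect F, but {P, S, V} does.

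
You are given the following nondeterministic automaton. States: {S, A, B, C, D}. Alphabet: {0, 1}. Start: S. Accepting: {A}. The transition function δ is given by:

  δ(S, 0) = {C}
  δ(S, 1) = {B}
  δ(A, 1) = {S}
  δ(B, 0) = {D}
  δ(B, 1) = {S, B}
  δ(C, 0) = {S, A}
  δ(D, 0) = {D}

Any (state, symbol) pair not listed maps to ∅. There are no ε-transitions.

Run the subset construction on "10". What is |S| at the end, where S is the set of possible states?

1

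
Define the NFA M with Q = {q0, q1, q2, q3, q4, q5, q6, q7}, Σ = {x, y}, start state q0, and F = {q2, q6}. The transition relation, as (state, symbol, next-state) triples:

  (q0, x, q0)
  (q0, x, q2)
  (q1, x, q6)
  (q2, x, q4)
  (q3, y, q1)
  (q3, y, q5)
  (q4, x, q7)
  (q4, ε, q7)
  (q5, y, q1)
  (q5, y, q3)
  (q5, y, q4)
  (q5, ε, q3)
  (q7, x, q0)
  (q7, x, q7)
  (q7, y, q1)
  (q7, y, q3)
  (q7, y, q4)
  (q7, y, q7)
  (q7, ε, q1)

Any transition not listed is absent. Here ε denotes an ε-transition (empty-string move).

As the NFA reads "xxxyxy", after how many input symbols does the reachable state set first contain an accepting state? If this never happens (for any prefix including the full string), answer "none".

Start in {q0}.
Read 'x': {q0} → {q0, q2}.
None of the earlier sets intersect F, but {q0, q2} does.

1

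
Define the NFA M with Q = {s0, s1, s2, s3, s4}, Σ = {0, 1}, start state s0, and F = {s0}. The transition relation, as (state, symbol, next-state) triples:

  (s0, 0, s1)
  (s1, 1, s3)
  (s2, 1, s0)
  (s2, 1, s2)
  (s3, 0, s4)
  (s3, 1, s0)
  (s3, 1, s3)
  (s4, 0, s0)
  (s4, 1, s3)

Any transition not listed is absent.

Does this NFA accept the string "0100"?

Yes

Start in {s0}.
Read '0': s0→{s1}; now {s1}.
Read '1': s1→{s3}; now {s3}.
Read '0': s3→{s4}; now {s4}.
Read '0': s4→{s0}; now {s0}.
The final set {s0} contains the accepting state s0.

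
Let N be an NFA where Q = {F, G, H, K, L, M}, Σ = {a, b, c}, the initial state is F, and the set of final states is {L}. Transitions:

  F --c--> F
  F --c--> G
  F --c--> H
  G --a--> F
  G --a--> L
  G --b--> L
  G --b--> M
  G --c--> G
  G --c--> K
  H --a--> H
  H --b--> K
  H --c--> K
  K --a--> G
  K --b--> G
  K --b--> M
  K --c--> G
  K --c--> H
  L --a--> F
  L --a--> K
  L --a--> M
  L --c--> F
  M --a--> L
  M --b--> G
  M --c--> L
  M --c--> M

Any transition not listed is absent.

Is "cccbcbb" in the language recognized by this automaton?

Start in {F}.
Read 'c': {F} → {F, G, H}.
Read 'c': {F, G, H} → {F, G, H, K}.
Read 'c': {F, G, H, K} → {F, G, H, K}.
Read 'b': {F, G, H, K} → {G, K, L, M}.
Read 'c': {G, K, L, M} → {F, G, H, K, L, M}.
Read 'b': {F, G, H, K, L, M} → {G, K, L, M}.
Read 'b': {G, K, L, M} → {G, L, M}.
The final set {G, L, M} contains the accepting state L.

Yes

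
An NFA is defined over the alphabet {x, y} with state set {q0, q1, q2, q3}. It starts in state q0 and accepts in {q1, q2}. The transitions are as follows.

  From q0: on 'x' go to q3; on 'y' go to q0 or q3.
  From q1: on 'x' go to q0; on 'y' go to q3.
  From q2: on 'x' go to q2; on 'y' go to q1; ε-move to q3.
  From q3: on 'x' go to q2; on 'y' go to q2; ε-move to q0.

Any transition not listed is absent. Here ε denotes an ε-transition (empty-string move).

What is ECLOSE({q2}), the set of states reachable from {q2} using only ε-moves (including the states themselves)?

Begin with {q2}.
ε-move q2 → q3; add q3.
ε-move q3 → q0; add q0.

{q0, q2, q3}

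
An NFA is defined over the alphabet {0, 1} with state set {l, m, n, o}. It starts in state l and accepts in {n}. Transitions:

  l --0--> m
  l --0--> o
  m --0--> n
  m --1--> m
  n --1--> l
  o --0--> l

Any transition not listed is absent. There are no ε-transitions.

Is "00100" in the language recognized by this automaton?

Start in {l}.
Read '0': l→{m, o}; now {m, o}.
Read '0': m→{n}, o→{l}; now {l, n}.
Read '1': l→∅, n→{l}; now {l}.
Read '0': l→{m, o}; now {m, o}.
Read '0': m→{n}, o→{l}; now {l, n}.
The final set {l, n} contains the accepting state n.

Yes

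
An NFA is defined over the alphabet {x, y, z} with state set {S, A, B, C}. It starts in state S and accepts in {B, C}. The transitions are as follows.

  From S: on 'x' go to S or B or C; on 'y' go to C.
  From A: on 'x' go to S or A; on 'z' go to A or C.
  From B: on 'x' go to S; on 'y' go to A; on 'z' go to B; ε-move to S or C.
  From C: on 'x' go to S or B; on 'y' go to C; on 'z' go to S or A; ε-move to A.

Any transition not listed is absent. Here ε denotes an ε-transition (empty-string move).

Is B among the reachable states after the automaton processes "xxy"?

No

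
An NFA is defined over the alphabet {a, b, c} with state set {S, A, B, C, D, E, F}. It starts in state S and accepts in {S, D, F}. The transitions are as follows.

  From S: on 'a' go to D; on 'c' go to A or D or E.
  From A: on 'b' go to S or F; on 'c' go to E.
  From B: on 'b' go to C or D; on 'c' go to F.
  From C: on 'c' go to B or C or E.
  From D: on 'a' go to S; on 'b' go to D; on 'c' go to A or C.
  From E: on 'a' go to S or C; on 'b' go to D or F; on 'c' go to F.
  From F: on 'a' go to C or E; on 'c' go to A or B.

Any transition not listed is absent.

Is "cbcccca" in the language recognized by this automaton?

Start in {S}.
Read 'c': {S} → {A, D, E}.
Read 'b': {A, D, E} → {S, D, F}.
Read 'c': {S, D, F} → {A, B, C, D, E}.
Read 'c': {A, B, C, D, E} → {A, B, C, E, F}.
Read 'c': {A, B, C, E, F} → {A, B, C, E, F}.
Read 'c': {A, B, C, E, F} → {A, B, C, E, F}.
Read 'a': {A, B, C, E, F} → {S, C, E}.
The final set {S, C, E} contains the accepting state S.

Yes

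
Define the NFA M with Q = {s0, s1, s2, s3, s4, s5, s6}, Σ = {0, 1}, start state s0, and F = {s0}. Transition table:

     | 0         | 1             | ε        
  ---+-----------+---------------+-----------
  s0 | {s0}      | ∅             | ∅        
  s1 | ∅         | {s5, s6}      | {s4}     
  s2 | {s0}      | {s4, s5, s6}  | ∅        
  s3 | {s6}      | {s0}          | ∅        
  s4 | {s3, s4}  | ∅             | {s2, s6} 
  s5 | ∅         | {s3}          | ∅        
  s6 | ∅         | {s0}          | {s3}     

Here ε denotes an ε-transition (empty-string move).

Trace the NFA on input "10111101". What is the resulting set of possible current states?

∅

Start in {s0}.
Read '1': s0→∅; now ∅.
The set is empty and remains empty for the remaining 7 symbols.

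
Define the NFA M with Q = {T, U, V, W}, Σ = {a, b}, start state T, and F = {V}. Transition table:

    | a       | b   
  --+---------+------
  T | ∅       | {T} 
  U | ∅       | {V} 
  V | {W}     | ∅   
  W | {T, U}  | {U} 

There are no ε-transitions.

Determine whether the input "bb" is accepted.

No

Start in {T}.
Read 'b': {T} → {T}.
Read 'b': {T} → {T}.
The final set {T} contains no accepting state.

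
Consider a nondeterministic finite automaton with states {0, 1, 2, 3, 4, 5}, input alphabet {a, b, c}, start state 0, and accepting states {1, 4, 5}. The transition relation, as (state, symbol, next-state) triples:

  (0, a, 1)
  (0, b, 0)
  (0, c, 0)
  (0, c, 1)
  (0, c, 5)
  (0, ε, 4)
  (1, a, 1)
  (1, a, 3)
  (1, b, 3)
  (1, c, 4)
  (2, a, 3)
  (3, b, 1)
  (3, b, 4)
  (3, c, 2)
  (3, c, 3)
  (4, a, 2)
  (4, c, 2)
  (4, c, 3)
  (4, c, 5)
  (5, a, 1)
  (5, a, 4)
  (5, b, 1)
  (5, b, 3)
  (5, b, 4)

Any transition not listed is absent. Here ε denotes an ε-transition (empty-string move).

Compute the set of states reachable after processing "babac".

∅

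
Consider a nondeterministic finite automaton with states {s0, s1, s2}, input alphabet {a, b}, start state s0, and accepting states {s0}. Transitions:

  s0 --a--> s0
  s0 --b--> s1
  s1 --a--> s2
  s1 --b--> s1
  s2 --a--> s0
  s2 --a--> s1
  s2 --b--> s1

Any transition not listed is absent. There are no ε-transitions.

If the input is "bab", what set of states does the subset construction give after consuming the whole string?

{s1}

Start in {s0}.
Read 'b': s0→{s1}; now {s1}.
Read 'a': s1→{s2}; now {s2}.
Read 'b': s2→{s1}; now {s1}.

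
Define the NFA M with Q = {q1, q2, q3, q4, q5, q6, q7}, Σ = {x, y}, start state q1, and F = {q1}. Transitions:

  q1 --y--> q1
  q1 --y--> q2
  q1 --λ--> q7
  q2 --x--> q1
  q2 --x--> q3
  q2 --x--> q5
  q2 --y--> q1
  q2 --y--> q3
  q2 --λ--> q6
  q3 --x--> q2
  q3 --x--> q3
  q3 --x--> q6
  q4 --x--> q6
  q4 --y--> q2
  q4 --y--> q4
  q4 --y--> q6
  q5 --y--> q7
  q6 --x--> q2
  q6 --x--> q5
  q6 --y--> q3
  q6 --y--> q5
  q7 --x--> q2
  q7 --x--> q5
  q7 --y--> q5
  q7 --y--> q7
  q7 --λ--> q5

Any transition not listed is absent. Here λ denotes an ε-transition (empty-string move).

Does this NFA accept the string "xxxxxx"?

Start: ε-closure({q1}) = {q1, q5, q7}.
Read 'x': {q1, q5, q7} → {q2, q5, q6}.
Read 'x': {q2, q5, q6} → {q1, q2, q3, q5, q6, q7}.
Read 'x': {q1, q2, q3, q5, q6, q7} → {q1, q2, q3, q5, q6, q7}.
Read 'x': {q1, q2, q3, q5, q6, q7} → {q1, q2, q3, q5, q6, q7}.
Read 'x': {q1, q2, q3, q5, q6, q7} → {q1, q2, q3, q5, q6, q7}.
Read 'x': {q1, q2, q3, q5, q6, q7} → {q1, q2, q3, q5, q6, q7}.
The final set {q1, q2, q3, q5, q6, q7} contains the accepting state q1.

Yes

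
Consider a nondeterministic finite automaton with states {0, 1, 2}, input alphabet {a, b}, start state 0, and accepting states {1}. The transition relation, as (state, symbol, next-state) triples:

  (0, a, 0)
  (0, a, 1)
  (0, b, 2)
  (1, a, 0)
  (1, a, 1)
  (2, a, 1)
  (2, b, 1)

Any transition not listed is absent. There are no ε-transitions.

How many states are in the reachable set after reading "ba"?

Start in {0}.
Read 'b': 0→{2}; now {2}.
Read 'a': 2→{1}; now {1}.
That set has 1 state.

1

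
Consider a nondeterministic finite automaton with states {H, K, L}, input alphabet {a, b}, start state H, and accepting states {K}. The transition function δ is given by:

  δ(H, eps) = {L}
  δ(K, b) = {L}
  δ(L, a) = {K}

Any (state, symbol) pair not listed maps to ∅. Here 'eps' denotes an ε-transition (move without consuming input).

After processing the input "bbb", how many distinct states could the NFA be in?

0

Start: ε-closure({H}) = {H, L}.
Read 'b': H→∅, L→∅; now ∅.
The set is empty and remains empty for the remaining 2 symbols.
That set has 0 states.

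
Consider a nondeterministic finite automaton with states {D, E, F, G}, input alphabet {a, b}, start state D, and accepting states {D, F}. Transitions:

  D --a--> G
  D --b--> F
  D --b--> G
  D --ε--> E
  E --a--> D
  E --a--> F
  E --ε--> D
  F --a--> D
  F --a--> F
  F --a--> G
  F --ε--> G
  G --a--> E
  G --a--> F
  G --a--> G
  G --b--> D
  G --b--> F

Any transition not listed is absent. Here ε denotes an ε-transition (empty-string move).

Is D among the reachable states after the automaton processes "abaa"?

Start: ε-closure({D}) = {D, E}.
Read 'a': D→{G}, E→{D, F}; union {D, F, G}; ε-closure = {D, E, F, G}.
Read 'b': D→{F, G}, E→∅, F→∅, G→{D, F}; union {D, F, G}; ε-closure = {D, E, F, G}.
Read 'a': D→{G}, E→{D, F}, F→{D, F, G}, G→{E, F, G}; now {D, E, F, G}.
Read 'a': D→{G}, E→{D, F}, F→{D, F, G}, G→{E, F, G}; now {D, E, F, G}.
State D is in {D, E, F, G}.

Yes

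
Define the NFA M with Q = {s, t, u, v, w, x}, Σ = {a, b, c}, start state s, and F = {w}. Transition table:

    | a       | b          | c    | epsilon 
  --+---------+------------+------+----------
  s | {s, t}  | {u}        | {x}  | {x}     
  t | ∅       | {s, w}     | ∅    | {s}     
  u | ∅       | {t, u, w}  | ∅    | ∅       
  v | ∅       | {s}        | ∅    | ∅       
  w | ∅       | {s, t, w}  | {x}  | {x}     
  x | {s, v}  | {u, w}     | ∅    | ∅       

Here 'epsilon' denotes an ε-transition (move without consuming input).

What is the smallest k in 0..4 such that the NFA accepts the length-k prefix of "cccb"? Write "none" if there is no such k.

Start: ε-closure({s}) = {s, x}.
Read 'c': s→{x}, x→∅; now {x}.
Read 'c': x→∅; now ∅.
The set is empty and remains empty for the remaining 2 symbols.
No reachable set along the way intersects F.

none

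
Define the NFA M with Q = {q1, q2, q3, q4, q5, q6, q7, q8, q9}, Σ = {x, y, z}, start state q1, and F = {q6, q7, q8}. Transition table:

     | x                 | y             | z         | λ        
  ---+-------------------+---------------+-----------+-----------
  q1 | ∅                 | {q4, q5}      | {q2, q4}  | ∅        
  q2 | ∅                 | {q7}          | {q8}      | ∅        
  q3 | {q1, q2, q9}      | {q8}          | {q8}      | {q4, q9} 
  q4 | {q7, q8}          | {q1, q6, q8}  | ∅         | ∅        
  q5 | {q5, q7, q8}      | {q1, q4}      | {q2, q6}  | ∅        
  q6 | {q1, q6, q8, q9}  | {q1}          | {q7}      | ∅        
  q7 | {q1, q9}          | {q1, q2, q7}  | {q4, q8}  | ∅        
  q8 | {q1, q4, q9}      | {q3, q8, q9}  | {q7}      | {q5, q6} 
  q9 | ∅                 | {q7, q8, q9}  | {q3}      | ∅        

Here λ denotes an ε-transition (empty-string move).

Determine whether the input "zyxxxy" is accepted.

Start in {q1}.
Read 'z': {q1} → {q2, q4}.
Read 'y': {q2, q4} → {q1, q5, q6, q7, q8}.
Read 'x': {q1, q5, q6, q7, q8} → {q1, q4, q5, q6, q7, q8, q9}.
Read 'x': {q1, q4, q5, q6, q7, q8, q9} → {q1, q4, q5, q6, q7, q8, q9}.
Read 'x': {q1, q4, q5, q6, q7, q8, q9} → {q1, q4, q5, q6, q7, q8, q9}.
Read 'y': {q1, q4, q5, q6, q7, q8, q9} → {q1, q2, q3, q4, q5, q6, q7, q8, q9}.
The final set {q1, q2, q3, q4, q5, q6, q7, q8, q9} contains the accepting states q6, q7, q8.

Yes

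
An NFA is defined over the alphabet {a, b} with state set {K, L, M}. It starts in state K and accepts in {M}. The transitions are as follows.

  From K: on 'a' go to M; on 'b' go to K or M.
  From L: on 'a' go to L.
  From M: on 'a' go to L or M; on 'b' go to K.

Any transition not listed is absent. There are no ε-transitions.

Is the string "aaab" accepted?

No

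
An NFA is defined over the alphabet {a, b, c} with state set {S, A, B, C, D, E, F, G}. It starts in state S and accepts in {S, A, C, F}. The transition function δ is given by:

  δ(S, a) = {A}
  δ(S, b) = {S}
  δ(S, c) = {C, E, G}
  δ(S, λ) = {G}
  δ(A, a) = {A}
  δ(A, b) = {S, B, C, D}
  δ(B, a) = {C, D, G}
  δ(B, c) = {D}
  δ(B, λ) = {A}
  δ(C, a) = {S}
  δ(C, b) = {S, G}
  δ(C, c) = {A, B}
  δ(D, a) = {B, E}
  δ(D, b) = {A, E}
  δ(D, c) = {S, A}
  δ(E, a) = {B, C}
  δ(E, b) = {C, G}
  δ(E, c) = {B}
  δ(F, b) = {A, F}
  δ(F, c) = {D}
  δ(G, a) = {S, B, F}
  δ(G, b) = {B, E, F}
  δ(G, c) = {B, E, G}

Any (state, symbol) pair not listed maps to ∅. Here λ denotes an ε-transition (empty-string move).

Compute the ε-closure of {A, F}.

{A, F}

Begin with {A, F}.
No ε-moves leave this set, so the closure equals the set itself.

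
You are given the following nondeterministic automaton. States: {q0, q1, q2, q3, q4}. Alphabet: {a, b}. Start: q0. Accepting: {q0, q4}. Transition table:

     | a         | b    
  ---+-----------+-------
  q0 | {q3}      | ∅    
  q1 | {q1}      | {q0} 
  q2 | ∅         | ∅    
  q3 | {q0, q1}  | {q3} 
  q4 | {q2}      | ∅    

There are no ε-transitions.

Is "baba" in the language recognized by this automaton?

Start in {q0}.
Read 'b': q0→∅; now ∅.
The set is empty and remains empty for the remaining 3 symbols.
The final set ∅ contains no accepting state.

No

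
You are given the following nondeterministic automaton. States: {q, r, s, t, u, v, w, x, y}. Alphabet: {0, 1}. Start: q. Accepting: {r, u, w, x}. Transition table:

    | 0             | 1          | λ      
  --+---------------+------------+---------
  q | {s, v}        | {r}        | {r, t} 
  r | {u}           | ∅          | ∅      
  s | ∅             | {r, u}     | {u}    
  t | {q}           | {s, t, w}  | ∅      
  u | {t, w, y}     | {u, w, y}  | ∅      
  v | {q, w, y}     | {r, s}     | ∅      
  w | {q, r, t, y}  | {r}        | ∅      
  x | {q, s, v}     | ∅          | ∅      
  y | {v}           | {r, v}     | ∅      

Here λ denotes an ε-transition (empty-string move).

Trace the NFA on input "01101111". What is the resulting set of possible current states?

{r, s, t, u, v, w, y}

Start: ε-closure({q}) = {q, r, t}.
Read '0': q→{s, v}, r→{u}, t→{q}; union {q, s, u, v}; ε-closure = {q, r, s, t, u, v}.
Read '1': q→{r}, r→∅, s→{r, u}, t→{s, t, w}, u→{u, w, y}, v→{r, s}; now {r, s, t, u, w, y}.
Read '1': r→∅, s→{r, u}, t→{s, t, w}, u→{u, w, y}, w→{r}, y→{r, v}; now {r, s, t, u, v, w, y}.
Read '0': r→{u}, s→∅, t→{q}, u→{t, w, y}, v→{q, w, y}, w→{q, r, t, y}, y→{v}; now {q, r, t, u, v, w, y}.
Read '1': q→{r}, r→∅, t→{s, t, w}, u→{u, w, y}, v→{r, s}, w→{r}, y→{r, v}; now {r, s, t, u, v, w, y}.
Read '1': r→∅, s→{r, u}, t→{s, t, w}, u→{u, w, y}, v→{r, s}, w→{r}, y→{r, v}; now {r, s, t, u, v, w, y}.
Read '1': r→∅, s→{r, u}, t→{s, t, w}, u→{u, w, y}, v→{r, s}, w→{r}, y→{r, v}; now {r, s, t, u, v, w, y}.
Read '1': r→∅, s→{r, u}, t→{s, t, w}, u→{u, w, y}, v→{r, s}, w→{r}, y→{r, v}; now {r, s, t, u, v, w, y}.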